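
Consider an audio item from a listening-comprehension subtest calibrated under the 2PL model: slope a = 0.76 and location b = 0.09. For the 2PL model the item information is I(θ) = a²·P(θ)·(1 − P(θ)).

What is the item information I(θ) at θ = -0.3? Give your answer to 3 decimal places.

P = 1/(1+e^{0.2964}) = 0.4264
P(1−P) = 0.4264 × 0.5736 = 0.2446
I = a² × P(1−P) = 0.76² × 0.2446 = 0.14127

0.141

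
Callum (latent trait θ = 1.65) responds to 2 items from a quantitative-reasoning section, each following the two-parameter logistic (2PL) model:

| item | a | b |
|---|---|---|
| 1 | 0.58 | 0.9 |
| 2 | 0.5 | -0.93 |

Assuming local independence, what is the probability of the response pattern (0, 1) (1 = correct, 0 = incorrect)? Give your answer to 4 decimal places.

P(θ) = 1 / (1 + exp(−a(θ − b)))
P_1 = 1/(1+e^{-0.4350}) = 0.6071
P_2 = 1/(1+e^{-1.2900}) = 0.7841
L = (1−P_1) × P_2 = 0.3929 × 0.7841 = 0.30812

0.3081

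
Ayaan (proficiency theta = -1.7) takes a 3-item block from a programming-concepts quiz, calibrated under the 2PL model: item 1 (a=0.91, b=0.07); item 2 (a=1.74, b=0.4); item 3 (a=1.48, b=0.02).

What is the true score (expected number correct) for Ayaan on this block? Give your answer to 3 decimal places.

P(theta) = 1 / (1 + exp(−a(theta − b)))
P_1 = 1/(1+e^{1.6107}) = 0.1665
P_2 = 1/(1+e^{3.6540}) = 0.0252
P_3 = 1/(1+e^{2.5456}) = 0.0727
E[score] = 0.1665 + 0.0252 + 0.0727 = 0.2644

0.264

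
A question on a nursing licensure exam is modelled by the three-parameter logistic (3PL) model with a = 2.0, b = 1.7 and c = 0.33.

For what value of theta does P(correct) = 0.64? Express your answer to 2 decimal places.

P(theta) = c + (1 − c) · 1 / (1 + exp(−a(theta − b)))
Remove guessing floor: (0.64 − 0.33)/(1 − 0.33) = 0.4627
logit = ln(0.4627/0.5373) = -0.1495
theta = b + logit/(a) = 1.7 + (-0.1495)/2.0000 = 1.6252

1.63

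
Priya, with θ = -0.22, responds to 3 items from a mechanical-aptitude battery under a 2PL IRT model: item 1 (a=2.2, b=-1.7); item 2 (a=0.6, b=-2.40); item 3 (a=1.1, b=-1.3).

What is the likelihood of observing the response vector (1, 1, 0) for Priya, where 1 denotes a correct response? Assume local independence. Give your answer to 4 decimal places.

P(θ) = 1 / (1 + exp(−a(θ − b)))
P_1 = 1/(1+e^{-3.2560}) = 0.9629
P_2 = 1/(1+e^{-1.3080}) = 0.7872
P_3 = 1/(1+e^{-1.1880}) = 0.7664
L = P_1 × P_2 × (1−P_3) = 0.9629 × 0.7872 × 0.2336 = 0.17707

0.1771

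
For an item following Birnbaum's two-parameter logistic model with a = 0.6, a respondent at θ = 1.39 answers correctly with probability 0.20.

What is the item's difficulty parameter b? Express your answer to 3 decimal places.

3.700

P(θ) = 1 / (1 + exp(−a(θ − b)))
logit(0.20) = ln(0.20/0.80) = -1.3863
b = θ − logit/(a) = 1.39 − (-1.3863)/0.6000 = 3.7005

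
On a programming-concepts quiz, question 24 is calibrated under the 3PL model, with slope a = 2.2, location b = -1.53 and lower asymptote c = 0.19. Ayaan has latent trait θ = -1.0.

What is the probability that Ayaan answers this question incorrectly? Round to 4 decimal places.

P(θ) = c + (1 − c) · 1 / (1 + exp(−a(θ − b)))
Exponent: 2.2 × (-1.0 − (-1.53)) = 1.1660
1/(1 + e^{-1.1660}) = 0.7624
P = 0.19 + 0.81 × 0.7624 = 0.8076
P(incorrect) = 1 − 0.8076 = 0.1924

0.1924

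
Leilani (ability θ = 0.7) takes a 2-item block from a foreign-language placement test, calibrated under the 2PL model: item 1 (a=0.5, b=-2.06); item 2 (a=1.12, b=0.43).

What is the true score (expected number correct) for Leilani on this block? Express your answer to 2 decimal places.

1.37

P(θ) = 1 / (1 + exp(−a(θ − b)))
P_1 = 1/(1+e^{-1.3800}) = 0.7990
P_2 = 1/(1+e^{-0.3024}) = 0.5750
E[score] = 0.7990 + 0.5750 = 1.3740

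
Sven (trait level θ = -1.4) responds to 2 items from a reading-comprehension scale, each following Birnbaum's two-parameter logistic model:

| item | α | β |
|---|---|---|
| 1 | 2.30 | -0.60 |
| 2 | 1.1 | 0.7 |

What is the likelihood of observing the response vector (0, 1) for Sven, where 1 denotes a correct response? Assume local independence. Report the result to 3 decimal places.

P(θ) = 1 / (1 + exp(−α(θ − β)))
P_1 = 1/(1+e^{1.8400}) = 0.1371
P_2 = 1/(1+e^{2.3100}) = 0.0903
L = (1−P_1) × P_2 = 0.8629 × 0.0903 = 0.07792

0.078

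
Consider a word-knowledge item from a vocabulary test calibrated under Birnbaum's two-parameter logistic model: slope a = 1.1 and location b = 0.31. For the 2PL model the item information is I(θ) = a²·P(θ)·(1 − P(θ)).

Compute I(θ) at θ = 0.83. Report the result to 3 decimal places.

0.279

P = 1/(1+e^{-0.5720}) = 0.6392
P(1−P) = 0.6392 × 0.3608 = 0.2306
I = a² × P(1−P) = 1.1² × 0.2306 = 0.27905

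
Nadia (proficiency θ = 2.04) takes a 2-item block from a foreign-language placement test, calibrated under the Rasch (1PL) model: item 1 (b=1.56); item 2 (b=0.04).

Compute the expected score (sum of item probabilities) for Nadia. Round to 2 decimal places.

P(θ) = 1 / (1 + exp(−(θ − b)))
P_1 = 1/(1+e^{-0.4800}) = 0.6177
P_2 = 1/(1+e^{-2.0000}) = 0.8808
E[score] = 0.6177 + 0.8808 = 1.4985

1.50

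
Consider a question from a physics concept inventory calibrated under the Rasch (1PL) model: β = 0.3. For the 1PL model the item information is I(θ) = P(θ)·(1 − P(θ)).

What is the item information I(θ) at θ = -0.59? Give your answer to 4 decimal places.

0.2064

P = 1/(1+e^{0.8900}) = 0.2911
P(1−P) = 0.2911 × 0.7089 = 0.2064
I = P(1−P) = 0.20636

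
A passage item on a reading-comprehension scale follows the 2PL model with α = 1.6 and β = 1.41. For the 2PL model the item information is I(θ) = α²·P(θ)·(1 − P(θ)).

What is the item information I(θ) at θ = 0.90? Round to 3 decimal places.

P = 1/(1+e^{0.8160}) = 0.3066
P(1−P) = 0.3066 × 0.6934 = 0.2126
I = α² × P(1−P) = 1.6² × 0.2126 = 0.54426

0.544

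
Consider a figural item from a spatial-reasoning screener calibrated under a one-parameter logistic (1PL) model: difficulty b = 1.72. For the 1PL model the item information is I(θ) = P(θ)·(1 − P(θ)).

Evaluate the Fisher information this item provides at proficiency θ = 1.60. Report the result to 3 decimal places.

P = 1/(1+e^{0.1200}) = 0.4700
P(1−P) = 0.4700 × 0.5300 = 0.2491
I = P(1−P) = 0.24910

0.249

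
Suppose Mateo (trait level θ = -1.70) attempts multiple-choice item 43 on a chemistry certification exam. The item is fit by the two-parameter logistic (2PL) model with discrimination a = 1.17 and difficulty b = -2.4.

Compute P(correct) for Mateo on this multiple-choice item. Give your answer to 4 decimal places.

0.6940

P(θ) = 1 / (1 + exp(−a(θ − b)))
Exponent: 1.17 × (-1.70 − (-2.4)) = 0.8190
1/(1 + e^{-0.8190}) = 0.6940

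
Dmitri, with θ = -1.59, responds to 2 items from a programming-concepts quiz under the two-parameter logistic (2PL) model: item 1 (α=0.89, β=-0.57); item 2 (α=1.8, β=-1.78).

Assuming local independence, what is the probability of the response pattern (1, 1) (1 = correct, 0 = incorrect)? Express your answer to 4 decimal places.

P(θ) = 1 / (1 + exp(−α(θ − β)))
P_1 = 1/(1+e^{0.9078}) = 0.2875
P_2 = 1/(1+e^{-0.3420}) = 0.5847
L = P_1 × P_2 = 0.2875 × 0.5847 = 0.16807

0.1681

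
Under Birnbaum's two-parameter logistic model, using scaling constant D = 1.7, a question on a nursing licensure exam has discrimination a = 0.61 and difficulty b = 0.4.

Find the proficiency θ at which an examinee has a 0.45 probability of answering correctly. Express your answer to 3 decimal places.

P(θ) = 1 / (1 + exp(−D·a(θ − b)))
logit = ln(0.4500/0.5500) = -0.2007
θ = b + logit/(1.7·a) = 0.4 + (-0.2007)/1.0370 = 0.2065

0.206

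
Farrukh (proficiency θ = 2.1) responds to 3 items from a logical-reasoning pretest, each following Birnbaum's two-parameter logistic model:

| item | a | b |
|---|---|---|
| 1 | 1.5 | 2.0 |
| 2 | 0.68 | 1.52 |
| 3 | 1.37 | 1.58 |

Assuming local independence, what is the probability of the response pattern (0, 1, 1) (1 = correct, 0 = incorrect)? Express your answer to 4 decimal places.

0.1854

P(θ) = 1 / (1 + exp(−a(θ − b)))
P_1 = 1/(1+e^{-0.1500}) = 0.5374
P_2 = 1/(1+e^{-0.3944}) = 0.5973
P_3 = 1/(1+e^{-0.7124}) = 0.6709
L = (1−P_1) × P_2 × P_3 = 0.4626 × 0.5973 × 0.6709 = 0.18539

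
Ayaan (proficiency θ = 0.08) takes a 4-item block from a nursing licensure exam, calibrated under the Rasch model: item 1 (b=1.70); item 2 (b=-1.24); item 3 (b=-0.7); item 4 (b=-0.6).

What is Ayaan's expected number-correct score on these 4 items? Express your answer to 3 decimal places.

P(θ) = 1 / (1 + exp(−(θ − b)))
P_1 = 1/(1+e^{1.6200}) = 0.1652
P_2 = 1/(1+e^{-1.3200}) = 0.7892
P_3 = 1/(1+e^{-0.7800}) = 0.6857
P_4 = 1/(1+e^{-0.6800}) = 0.6637
E[score] = 0.1652 + 0.7892 + 0.6857 + 0.6637 = 2.3038

2.304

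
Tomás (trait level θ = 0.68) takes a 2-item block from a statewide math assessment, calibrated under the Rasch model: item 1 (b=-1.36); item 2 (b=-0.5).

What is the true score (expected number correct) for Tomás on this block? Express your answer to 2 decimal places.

1.65

P(θ) = 1 / (1 + exp(−(θ − b)))
P_1 = 1/(1+e^{-2.0400}) = 0.8849
P_2 = 1/(1+e^{-1.1800}) = 0.7649
E[score] = 0.8849 + 0.7649 = 1.6499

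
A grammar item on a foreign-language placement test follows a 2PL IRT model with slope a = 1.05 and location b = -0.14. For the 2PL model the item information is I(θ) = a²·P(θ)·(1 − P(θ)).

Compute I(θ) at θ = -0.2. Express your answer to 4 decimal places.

P = 1/(1+e^{0.0630}) = 0.4843
P(1−P) = 0.4843 × 0.5157 = 0.2498
I = a² × P(1−P) = 1.05² × 0.2498 = 0.27535

0.2754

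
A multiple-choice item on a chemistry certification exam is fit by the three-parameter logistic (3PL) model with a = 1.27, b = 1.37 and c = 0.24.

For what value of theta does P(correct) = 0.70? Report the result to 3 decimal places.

1.707

P(theta) = c + (1 − c) · 1 / (1 + exp(−a(theta − b)))
Remove guessing floor: (0.70 − 0.24)/(1 − 0.24) = 0.6053
logit = ln(0.6053/0.3947) = 0.4274
theta = b + logit/(a) = 1.37 + 0.4274/1.2700 = 1.7066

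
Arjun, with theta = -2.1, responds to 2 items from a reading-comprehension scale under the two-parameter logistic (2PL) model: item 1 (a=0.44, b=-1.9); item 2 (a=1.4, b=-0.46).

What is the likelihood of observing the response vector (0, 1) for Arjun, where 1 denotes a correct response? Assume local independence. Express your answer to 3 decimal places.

P(theta) = 1 / (1 + exp(−a(theta − b)))
P_1 = 1/(1+e^{0.0880}) = 0.4780
P_2 = 1/(1+e^{2.2960}) = 0.0915
L = (1−P_1) × P_2 = 0.5220 × 0.0915 = 0.04774

0.048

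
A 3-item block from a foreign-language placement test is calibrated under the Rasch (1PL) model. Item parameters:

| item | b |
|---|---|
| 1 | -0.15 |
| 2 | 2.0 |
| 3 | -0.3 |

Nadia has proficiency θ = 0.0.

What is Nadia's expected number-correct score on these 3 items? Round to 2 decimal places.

P(θ) = 1 / (1 + exp(−(θ − b)))
P_1 = 1/(1+e^{-0.1500}) = 0.5374
P_2 = 1/(1+e^{2.0000}) = 0.1192
P_3 = 1/(1+e^{-0.3000}) = 0.5744
E[score] = 0.5374 + 0.1192 + 0.5744 = 1.2311

1.23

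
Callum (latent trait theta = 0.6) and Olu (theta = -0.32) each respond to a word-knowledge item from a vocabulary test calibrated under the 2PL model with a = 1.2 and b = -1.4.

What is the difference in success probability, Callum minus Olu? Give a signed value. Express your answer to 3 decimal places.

P(theta) = 1 / (1 + exp(−a(theta − b)))
P(Callum) = 0.9168  [exponent 2.4000]
P(Olu) = 0.7852  [exponent 1.2960]
Difference = 0.9168 − 0.7852 = 0.1317

0.132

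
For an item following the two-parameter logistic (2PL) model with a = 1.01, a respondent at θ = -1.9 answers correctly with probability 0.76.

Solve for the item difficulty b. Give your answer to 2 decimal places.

P(θ) = 1 / (1 + exp(−a(θ − b)))
logit(0.76) = ln(0.76/0.24) = 1.1527
b = θ − logit/(a) = -1.9 − 1.1527/1.0100 = -3.0413

-3.04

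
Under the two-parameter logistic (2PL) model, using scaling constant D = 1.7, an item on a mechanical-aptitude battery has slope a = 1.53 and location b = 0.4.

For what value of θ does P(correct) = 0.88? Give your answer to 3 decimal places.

P(θ) = 1 / (1 + exp(−D·a(θ − b)))
logit = ln(0.8800/0.1200) = 1.9924
θ = b + logit/(1.7·a) = 0.4 + 1.9924/2.6010 = 1.1660

1.166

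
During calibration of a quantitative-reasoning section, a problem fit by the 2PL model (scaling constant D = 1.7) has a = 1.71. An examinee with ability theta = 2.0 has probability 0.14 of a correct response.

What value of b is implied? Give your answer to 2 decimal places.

2.62

P(theta) = 1 / (1 + exp(−D·a(theta − b)))
logit(0.14) = ln(0.14/0.86) = -1.8153
b = theta − logit/(1.7·a) = 2.0 − (-1.8153)/2.9070 = 2.6245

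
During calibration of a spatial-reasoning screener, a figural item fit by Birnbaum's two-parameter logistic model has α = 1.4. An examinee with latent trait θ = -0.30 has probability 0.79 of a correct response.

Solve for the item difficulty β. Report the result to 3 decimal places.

P(θ) = 1 / (1 + exp(−α(θ − β)))
logit(0.79) = ln(0.79/0.21) = 1.3249
β = θ − logit/(α) = -0.30 − 1.3249/1.4000 = -1.2464

-1.246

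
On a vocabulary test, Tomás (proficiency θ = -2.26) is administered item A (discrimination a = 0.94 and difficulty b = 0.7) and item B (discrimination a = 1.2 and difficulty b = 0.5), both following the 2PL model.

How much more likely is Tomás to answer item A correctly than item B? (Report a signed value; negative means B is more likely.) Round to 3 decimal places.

0.023

P(θ) = 1 / (1 + exp(−a(θ − b)))
P_A = 0.0583
P_B = 0.0352
P_A − P_B = 0.0231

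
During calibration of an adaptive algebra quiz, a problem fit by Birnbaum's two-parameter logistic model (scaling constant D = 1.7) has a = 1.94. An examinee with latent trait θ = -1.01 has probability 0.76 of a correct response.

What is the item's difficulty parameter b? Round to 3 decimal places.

-1.360

P(θ) = 1 / (1 + exp(−D·a(θ − b)))
logit(0.76) = ln(0.76/0.24) = 1.1527
b = θ − logit/(1.7·a) = -1.01 − 1.1527/3.2980 = -1.3595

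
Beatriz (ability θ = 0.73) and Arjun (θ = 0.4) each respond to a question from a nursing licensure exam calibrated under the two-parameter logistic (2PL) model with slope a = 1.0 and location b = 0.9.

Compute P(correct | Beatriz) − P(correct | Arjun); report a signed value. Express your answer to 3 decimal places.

P(θ) = 1 / (1 + exp(−a(θ − b)))
P(Beatriz) = 0.4576  [exponent -0.1700]
P(Arjun) = 0.3775  [exponent -0.5000]
Difference = 0.4576 − 0.3775 = 0.0801

0.080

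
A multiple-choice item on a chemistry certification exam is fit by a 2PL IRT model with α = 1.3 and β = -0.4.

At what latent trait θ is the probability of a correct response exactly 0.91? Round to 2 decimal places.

P(θ) = 1 / (1 + exp(−α(θ − β)))
logit = ln(0.9100/0.0900) = 2.3136
θ = β + logit/(α) = -0.4 + 2.3136/1.3000 = 1.3797

1.38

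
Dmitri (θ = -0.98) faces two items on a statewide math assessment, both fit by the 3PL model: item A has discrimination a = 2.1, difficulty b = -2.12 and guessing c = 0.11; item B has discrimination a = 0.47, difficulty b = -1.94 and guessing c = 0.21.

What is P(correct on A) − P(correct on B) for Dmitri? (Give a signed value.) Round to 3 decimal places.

P(θ) = c + (1 − c) · 1 / (1 + exp(−a(θ − b)))
P_A = 0.9256
P_B = 0.6926
P_A − P_B = 0.2329

0.233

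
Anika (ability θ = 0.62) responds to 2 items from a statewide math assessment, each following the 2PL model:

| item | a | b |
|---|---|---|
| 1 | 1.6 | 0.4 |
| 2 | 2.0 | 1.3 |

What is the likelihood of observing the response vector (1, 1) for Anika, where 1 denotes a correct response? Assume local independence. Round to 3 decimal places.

0.120

P(θ) = 1 / (1 + exp(−a(θ − b)))
P_1 = 1/(1+e^{-0.3520}) = 0.5871
P_2 = 1/(1+e^{1.3600}) = 0.2042
L = P_1 × P_2 = 0.5871 × 0.2042 = 0.11991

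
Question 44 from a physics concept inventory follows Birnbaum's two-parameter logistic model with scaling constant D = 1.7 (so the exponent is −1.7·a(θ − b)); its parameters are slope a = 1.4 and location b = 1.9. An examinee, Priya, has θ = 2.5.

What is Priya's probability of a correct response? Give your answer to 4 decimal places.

P(θ) = 1 / (1 + exp(−D·a(θ − b)))
Exponent: 1.7 × 1.4 × (2.5 − 1.9) = 1.4280
1/(1 + e^{-1.4280}) = 0.8066
P = 0.8066

0.8066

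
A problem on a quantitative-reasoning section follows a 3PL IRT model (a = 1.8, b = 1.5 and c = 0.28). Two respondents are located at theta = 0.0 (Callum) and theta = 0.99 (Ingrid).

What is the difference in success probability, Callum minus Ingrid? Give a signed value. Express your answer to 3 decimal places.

P(theta) = c + (1 − c) · 1 / (1 + exp(−a(theta − b)))
P(Callum) = 0.3253  [exponent -2.7000]
P(Ingrid) = 0.4855  [exponent -0.9180]
Difference = 0.3253 − 0.4855 = -0.1601

-0.160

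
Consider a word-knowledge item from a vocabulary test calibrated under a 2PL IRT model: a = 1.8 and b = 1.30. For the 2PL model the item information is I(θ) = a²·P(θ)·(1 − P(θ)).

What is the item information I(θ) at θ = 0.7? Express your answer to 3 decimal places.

P = 1/(1+e^{1.0800}) = 0.2535
P(1−P) = 0.2535 × 0.7465 = 0.1892
I = a² × P(1−P) = 1.8² × 0.1892 = 0.61314

0.613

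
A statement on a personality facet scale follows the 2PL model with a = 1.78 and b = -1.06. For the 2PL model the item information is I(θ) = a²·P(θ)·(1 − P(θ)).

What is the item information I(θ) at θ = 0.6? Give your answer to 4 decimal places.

P = 1/(1+e^{-2.9548}) = 0.9505
P(1−P) = 0.9505 × 0.0495 = 0.0471
I = a² × P(1−P) = 1.78² × 0.0471 = 0.14910

0.1491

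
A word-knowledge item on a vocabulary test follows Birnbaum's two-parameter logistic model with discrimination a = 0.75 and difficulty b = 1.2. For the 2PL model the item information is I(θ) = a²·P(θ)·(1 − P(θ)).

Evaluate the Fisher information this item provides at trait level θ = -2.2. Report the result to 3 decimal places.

P = 1/(1+e^{2.5500}) = 0.0724
P(1−P) = 0.0724 × 0.9276 = 0.0672
I = a² × P(1−P) = 0.75² × 0.0672 = 0.03779

0.038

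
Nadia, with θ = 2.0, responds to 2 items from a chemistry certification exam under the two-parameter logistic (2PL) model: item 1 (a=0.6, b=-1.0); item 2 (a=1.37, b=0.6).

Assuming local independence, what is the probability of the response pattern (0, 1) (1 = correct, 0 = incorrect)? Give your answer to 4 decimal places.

P(θ) = 1 / (1 + exp(−a(θ − b)))
P_1 = 1/(1+e^{-1.8000}) = 0.8581
P_2 = 1/(1+e^{-1.9180}) = 0.8719
L = (1−P_1) × P_2 = 0.1419 × 0.8719 = 0.12368

0.1237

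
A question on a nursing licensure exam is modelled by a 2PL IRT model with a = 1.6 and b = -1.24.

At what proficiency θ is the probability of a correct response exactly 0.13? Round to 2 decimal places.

-2.43

P(θ) = 1 / (1 + exp(−a(θ − b)))
logit = ln(0.1300/0.8700) = -1.9010
θ = b + logit/(a) = -1.24 + (-1.9010)/1.6000 = -2.4281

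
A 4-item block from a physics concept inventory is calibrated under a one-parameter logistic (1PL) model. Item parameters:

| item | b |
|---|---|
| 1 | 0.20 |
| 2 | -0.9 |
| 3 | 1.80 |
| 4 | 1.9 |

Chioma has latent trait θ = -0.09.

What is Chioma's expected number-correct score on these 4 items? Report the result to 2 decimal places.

P(θ) = 1 / (1 + exp(−(θ − b)))
P_1 = 1/(1+e^{0.2900}) = 0.4280
P_2 = 1/(1+e^{-0.8100}) = 0.6921
P_3 = 1/(1+e^{1.8900}) = 0.1312
P_4 = 1/(1+e^{1.9900}) = 0.1203
E[score] = 0.4280 + 0.6921 + 0.1312 + 0.1203 = 1.3716

1.37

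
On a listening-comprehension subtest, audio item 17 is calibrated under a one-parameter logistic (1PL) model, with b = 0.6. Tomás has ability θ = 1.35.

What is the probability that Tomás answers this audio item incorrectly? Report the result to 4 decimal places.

P(θ) = 1 / (1 + exp(−(θ − b)))
Exponent: (1.35 − 0.6) = 0.7500
1/(1 + e^{-0.7500}) = 0.6792
P = 0.6792
P(incorrect) = 1 − 0.6792 = 0.3208

0.3208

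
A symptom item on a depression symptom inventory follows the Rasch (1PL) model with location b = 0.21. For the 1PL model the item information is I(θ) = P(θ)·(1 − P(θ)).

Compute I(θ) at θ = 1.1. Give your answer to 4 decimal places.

P = 1/(1+e^{-0.8900}) = 0.7089
P(1−P) = 0.7089 × 0.2911 = 0.2064
I = P(1−P) = 0.20636

0.2064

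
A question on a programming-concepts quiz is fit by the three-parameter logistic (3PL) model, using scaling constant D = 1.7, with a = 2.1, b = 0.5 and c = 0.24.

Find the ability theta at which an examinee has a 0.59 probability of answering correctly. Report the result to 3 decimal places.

P(theta) = c + (1 − c) · 1 / (1 + exp(−D·a(theta − b)))
Remove guessing floor: (0.59 − 0.24)/(1 − 0.24) = 0.4605
logit = ln(0.4605/0.5395) = -0.1582
theta = b + logit/(1.7·a) = 0.5 + (-0.1582)/3.5700 = 0.4557

0.456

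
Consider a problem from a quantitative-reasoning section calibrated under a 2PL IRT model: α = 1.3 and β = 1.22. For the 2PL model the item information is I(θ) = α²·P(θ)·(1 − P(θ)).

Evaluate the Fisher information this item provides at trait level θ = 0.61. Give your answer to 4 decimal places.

0.3625

P = 1/(1+e^{0.7930}) = 0.3115
P(1−P) = 0.3115 × 0.6885 = 0.2145
I = α² × P(1−P) = 1.3² × 0.2145 = 0.36247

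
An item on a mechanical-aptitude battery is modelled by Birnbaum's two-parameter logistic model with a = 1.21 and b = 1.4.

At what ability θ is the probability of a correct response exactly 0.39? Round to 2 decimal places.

P(θ) = 1 / (1 + exp(−a(θ − b)))
logit = ln(0.3900/0.6100) = -0.4473
θ = b + logit/(a) = 1.4 + (-0.4473)/1.2100 = 1.0303

1.03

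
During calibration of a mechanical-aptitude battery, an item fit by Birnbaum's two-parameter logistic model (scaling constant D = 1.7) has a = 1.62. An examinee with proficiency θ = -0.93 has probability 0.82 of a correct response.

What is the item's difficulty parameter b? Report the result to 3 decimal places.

P(θ) = 1 / (1 + exp(−D·a(θ − b)))
logit(0.82) = ln(0.82/0.18) = 1.5163
b = θ − logit/(1.7·a) = -0.93 − 1.5163/2.7540 = -1.4806

-1.481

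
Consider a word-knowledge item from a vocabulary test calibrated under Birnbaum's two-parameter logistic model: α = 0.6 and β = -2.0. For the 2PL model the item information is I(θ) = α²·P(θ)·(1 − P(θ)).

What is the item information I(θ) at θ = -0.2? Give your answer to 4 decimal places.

P = 1/(1+e^{-1.0800}) = 0.7465
P(1−P) = 0.7465 × 0.2535 = 0.1892
I = α² × P(1−P) = 0.6² × 0.1892 = 0.06813

0.0681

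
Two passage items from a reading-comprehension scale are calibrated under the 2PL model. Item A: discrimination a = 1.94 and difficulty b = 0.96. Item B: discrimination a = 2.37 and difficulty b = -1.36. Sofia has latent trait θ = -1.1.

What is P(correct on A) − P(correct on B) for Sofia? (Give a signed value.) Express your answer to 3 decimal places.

P(θ) = 1 / (1 + exp(−a(θ − b)))
P_A = 0.0180
P_B = 0.6494
P_A − P_B = -0.6313

-0.631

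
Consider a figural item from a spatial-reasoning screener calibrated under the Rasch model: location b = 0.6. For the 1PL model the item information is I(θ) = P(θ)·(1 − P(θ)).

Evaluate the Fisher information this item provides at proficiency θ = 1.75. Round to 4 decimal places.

0.1827

P = 1/(1+e^{-1.1500}) = 0.7595
P(1−P) = 0.7595 × 0.2405 = 0.1827
I = P(1−P) = 0.18265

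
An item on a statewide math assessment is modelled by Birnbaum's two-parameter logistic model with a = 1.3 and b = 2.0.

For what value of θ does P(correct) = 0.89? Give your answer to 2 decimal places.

3.61

P(θ) = 1 / (1 + exp(−a(θ − b)))
logit = ln(0.8900/0.1100) = 2.0907
θ = b + logit/(a) = 2.0 + 2.0907/1.3000 = 3.6083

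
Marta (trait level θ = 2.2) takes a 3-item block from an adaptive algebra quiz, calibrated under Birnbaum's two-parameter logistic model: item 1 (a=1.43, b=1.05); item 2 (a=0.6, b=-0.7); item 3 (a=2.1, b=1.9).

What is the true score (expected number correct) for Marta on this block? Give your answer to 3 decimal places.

P(θ) = 1 / (1 + exp(−a(θ − b)))
P_1 = 1/(1+e^{-1.6445}) = 0.8381
P_2 = 1/(1+e^{-1.7400}) = 0.8507
P_3 = 1/(1+e^{-0.6300}) = 0.6525
E[score] = 0.8381 + 0.8507 + 0.6525 = 2.3413

2.341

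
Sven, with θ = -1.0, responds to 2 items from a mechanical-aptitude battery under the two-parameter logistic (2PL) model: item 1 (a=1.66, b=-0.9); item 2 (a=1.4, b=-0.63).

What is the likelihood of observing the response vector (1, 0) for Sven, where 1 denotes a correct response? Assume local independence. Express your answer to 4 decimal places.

0.2874

P(θ) = 1 / (1 + exp(−a(θ − b)))
P_1 = 1/(1+e^{0.1660}) = 0.4586
P_2 = 1/(1+e^{0.5180}) = 0.3733
L = P_1 × (1−P_2) = 0.4586 × 0.6267 = 0.28739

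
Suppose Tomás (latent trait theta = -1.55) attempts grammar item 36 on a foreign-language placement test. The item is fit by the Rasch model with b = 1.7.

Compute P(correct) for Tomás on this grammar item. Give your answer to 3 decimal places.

P(theta) = 1 / (1 + exp(−(theta − b)))
Exponent: (-1.55 − 1.7) = -3.2500
1/(1 + e^{3.2500}) = 0.0373
P = 0.0373

0.037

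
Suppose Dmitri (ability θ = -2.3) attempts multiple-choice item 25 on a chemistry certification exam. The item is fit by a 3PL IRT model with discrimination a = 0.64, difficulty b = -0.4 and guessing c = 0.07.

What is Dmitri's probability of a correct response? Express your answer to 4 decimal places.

0.2826

P(θ) = c + (1 − c) · 1 / (1 + exp(−a(θ − b)))
Exponent: 0.64 × (-2.3 − (-0.4)) = -1.2160
1/(1 + e^{1.2160}) = 0.2286
P = 0.07 + 0.93 × 0.2286 = 0.2826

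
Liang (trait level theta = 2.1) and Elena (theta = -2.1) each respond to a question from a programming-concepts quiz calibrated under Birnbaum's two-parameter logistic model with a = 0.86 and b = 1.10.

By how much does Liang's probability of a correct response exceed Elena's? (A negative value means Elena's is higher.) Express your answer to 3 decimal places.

0.643

P(theta) = 1 / (1 + exp(−a(theta − b)))
P(Liang) = 0.7027  [exponent 0.8600]
P(Elena) = 0.0600  [exponent -2.7520]
Difference = 0.7027 − 0.0600 = 0.6427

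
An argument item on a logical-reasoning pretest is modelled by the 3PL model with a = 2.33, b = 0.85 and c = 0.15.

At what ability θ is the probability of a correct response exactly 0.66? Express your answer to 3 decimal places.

1.024

P(θ) = c + (1 − c) · 1 / (1 + exp(−a(θ − b)))
Remove guessing floor: (0.66 − 0.15)/(1 − 0.15) = 0.6000
logit = ln(0.6000/0.4000) = 0.4055
θ = b + logit/(a) = 0.85 + 0.4055/2.3300 = 1.0240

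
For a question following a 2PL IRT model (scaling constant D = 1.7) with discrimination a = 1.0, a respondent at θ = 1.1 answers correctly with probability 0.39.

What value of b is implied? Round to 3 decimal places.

P(θ) = 1 / (1 + exp(−D·a(θ − b)))
logit(0.39) = ln(0.39/0.61) = -0.4473
b = θ − logit/(1.7·a) = 1.1 − (-0.4473)/1.7000 = 1.3631

1.363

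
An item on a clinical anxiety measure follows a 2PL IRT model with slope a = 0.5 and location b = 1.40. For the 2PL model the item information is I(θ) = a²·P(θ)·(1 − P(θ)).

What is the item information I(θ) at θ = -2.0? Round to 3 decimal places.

0.033

P = 1/(1+e^{1.7000}) = 0.1545
P(1−P) = 0.1545 × 0.8455 = 0.1306
I = a² × P(1−P) = 0.5² × 0.1306 = 0.03265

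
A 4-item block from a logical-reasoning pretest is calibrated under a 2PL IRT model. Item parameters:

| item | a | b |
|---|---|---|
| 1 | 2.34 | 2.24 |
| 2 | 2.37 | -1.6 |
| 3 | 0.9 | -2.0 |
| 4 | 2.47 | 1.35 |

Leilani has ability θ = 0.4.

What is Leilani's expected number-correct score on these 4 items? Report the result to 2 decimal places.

P(θ) = 1 / (1 + exp(−a(θ − b)))
P_1 = 1/(1+e^{4.3056}) = 0.0133
P_2 = 1/(1+e^{-4.7400}) = 0.9913
P_3 = 1/(1+e^{-2.1600}) = 0.8966
P_4 = 1/(1+e^{2.3465}) = 0.0873
E[score] = 0.0133 + 0.9913 + 0.8966 + 0.0873 = 1.9886

1.99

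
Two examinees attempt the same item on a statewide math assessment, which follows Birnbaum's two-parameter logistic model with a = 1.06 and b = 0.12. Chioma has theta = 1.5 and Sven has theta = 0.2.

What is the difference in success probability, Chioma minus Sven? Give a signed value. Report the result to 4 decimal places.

P(theta) = 1 / (1 + exp(−a(theta − b)))
P(Chioma) = 0.8120  [exponent 1.4628]
P(Sven) = 0.5212  [exponent 0.0848]
Difference = 0.8120 − 0.5212 = 0.2908

0.2908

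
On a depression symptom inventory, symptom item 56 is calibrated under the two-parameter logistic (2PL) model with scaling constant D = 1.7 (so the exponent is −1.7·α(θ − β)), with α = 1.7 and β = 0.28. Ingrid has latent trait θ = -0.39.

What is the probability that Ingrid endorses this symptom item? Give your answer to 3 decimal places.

P(θ) = 1 / (1 + exp(−D·α(θ − β)))
Exponent: 1.7 × 1.7 × (-0.39 − 0.28) = -1.9363
1/(1 + e^{1.9363}) = 0.1261
P = 0.1261

0.126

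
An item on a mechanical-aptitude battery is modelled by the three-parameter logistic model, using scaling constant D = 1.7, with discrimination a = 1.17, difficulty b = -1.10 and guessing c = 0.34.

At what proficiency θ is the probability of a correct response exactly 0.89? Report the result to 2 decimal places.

P(θ) = c + (1 − c) · 1 / (1 + exp(−D·a(θ − b)))
Remove guessing floor: (0.89 − 0.34)/(1 − 0.34) = 0.8333
logit = ln(0.8333/0.1667) = 1.6094
θ = b + logit/(1.7·a) = -1.10 + 1.6094/1.9890 = -0.2908

-0.29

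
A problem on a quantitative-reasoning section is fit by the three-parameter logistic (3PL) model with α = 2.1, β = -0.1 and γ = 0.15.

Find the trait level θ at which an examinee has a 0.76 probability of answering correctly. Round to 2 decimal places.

0.34

P(θ) = γ + (1 − γ) · 1 / (1 + exp(−α(θ − β)))
Remove guessing floor: (0.76 − 0.15)/(1 − 0.15) = 0.7176
logit = ln(0.7176/0.2824) = 0.9328
θ = β + logit/(α) = -0.1 + 0.9328/2.1000 = 0.3442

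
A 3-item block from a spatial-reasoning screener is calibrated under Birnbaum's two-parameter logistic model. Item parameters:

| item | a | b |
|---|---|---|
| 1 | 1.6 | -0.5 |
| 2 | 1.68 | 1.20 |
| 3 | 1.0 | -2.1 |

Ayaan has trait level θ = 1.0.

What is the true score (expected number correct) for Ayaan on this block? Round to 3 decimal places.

P(θ) = 1 / (1 + exp(−a(θ − b)))
P_1 = 1/(1+e^{-2.4000}) = 0.9168
P_2 = 1/(1+e^{0.3360}) = 0.4168
P_3 = 1/(1+e^{-3.1000}) = 0.9569
E[score] = 0.9168 + 0.4168 + 0.9569 = 2.2905

2.291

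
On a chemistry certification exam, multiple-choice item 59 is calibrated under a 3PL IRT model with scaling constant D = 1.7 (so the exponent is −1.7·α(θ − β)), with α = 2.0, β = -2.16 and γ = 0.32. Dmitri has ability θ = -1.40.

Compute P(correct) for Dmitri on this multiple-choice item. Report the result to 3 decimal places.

0.952

P(θ) = γ + (1 − γ) · 1 / (1 + exp(−D·α(θ − β)))
Exponent: 1.7 × 2.0 × (-1.40 − (-2.16)) = 2.5840
1/(1 + e^{-2.5840}) = 0.9298
P = 0.32 + 0.68 × 0.9298 = 0.9523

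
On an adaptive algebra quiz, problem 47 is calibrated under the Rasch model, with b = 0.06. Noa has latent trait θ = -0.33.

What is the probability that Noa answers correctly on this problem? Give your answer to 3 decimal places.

0.404

P(θ) = 1 / (1 + exp(−(θ − b)))
Exponent: (-0.33 − 0.06) = -0.3900
1/(1 + e^{0.3900}) = 0.4037
P = 0.4037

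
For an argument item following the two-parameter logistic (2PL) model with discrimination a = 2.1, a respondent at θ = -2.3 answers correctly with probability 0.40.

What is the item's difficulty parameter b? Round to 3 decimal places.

P(θ) = 1 / (1 + exp(−a(θ − b)))
logit(0.40) = ln(0.40/0.60) = -0.4055
b = θ − logit/(a) = -2.3 − (-0.4055)/2.1000 = -2.1069

-2.107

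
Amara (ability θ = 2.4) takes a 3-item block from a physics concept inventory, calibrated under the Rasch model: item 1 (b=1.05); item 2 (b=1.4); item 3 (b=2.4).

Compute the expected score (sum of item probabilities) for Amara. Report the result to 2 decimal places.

P(θ) = 1 / (1 + exp(−(θ − b)))
P_1 = 1/(1+e^{-1.3500}) = 0.7941
P_2 = 1/(1+e^{-1.0000}) = 0.7311
P_3 = 1/(1+e^{0.0000}) = 0.5000
E[score] = 0.7941 + 0.7311 + 0.5000 = 2.0252

2.03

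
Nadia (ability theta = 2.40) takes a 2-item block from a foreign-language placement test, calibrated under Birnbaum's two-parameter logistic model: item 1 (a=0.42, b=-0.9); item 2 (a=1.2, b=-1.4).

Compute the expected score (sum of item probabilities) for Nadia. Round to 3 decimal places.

1.790

P(theta) = 1 / (1 + exp(−a(theta − b)))
P_1 = 1/(1+e^{-1.3860}) = 0.8000
P_2 = 1/(1+e^{-4.5600}) = 0.9896
E[score] = 0.8000 + 0.9896 = 1.7896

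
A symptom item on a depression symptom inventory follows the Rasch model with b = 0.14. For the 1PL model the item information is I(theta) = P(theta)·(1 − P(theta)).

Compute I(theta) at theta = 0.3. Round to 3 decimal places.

P = 1/(1+e^{-0.1600}) = 0.5399
P(1−P) = 0.5399 × 0.4601 = 0.2484
I = P(1−P) = 0.24841

0.248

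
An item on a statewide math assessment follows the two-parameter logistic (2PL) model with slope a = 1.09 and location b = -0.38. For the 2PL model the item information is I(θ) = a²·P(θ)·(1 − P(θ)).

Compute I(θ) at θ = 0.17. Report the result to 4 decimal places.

0.2719

P = 1/(1+e^{-0.5995}) = 0.6455
P(1−P) = 0.6455 × 0.3545 = 0.2288
I = a² × P(1−P) = 1.09² × 0.2288 = 0.27186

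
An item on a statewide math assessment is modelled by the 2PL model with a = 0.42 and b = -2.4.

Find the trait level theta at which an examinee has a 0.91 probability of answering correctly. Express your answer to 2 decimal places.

3.11

P(theta) = 1 / (1 + exp(−a(theta − b)))
logit = ln(0.9100/0.0900) = 2.3136
theta = b + logit/(a) = -2.4 + 2.3136/0.4200 = 3.1087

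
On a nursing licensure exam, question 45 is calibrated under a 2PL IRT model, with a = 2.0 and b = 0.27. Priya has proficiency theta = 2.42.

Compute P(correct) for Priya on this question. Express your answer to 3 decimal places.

0.987

P(theta) = 1 / (1 + exp(−a(theta − b)))
Exponent: 2.0 × (2.42 − 0.27) = 4.3000
1/(1 + e^{-4.3000}) = 0.9866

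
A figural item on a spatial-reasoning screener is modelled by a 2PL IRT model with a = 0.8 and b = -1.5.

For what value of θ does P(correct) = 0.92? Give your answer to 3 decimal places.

1.553

P(θ) = 1 / (1 + exp(−a(θ − b)))
logit = ln(0.9200/0.0800) = 2.4423
θ = b + logit/(a) = -1.5 + 2.4423/0.8000 = 1.5529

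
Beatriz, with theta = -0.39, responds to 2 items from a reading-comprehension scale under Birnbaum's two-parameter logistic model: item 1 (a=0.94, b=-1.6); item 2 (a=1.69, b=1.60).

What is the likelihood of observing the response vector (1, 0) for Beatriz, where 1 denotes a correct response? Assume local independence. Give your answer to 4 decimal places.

P(theta) = 1 / (1 + exp(−a(theta − b)))
P_1 = 1/(1+e^{-1.1374}) = 0.7572
P_2 = 1/(1+e^{3.3631}) = 0.0335
L = P_1 × (1−P_2) = 0.7572 × 0.9665 = 0.73186

0.7319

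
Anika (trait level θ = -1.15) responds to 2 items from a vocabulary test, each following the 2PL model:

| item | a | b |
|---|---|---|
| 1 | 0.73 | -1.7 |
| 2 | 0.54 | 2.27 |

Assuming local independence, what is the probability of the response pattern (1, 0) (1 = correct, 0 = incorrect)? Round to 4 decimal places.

0.5174

P(θ) = 1 / (1 + exp(−a(θ − b)))
P_1 = 1/(1+e^{-0.4015}) = 0.5990
P_2 = 1/(1+e^{1.8468}) = 0.1362
L = P_1 × (1−P_2) = 0.5990 × 0.8638 = 0.51743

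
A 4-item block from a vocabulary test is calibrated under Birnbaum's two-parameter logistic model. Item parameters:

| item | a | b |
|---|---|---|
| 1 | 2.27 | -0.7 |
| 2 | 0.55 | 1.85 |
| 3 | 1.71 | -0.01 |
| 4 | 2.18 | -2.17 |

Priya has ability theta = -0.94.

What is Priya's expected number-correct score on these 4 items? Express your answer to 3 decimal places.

P(theta) = 1 / (1 + exp(−a(theta − b)))
P_1 = 1/(1+e^{0.5448}) = 0.3671
P_2 = 1/(1+e^{1.5345}) = 0.1773
P_3 = 1/(1+e^{1.5903}) = 0.1693
P_4 = 1/(1+e^{-2.6814}) = 0.9359
E[score] = 0.3671 + 0.1773 + 0.1693 + 0.9359 = 1.6497

1.650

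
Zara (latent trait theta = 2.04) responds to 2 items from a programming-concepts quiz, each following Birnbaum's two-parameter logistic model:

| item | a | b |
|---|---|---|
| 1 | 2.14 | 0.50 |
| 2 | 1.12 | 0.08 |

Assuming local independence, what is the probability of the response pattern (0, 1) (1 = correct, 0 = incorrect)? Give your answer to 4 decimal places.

0.0321

P(theta) = 1 / (1 + exp(−a(theta − b)))
P_1 = 1/(1+e^{-3.2956}) = 0.9643
P_2 = 1/(1+e^{-2.1952}) = 0.8998
L = (1−P_1) × P_2 = 0.0357 × 0.8998 = 0.03214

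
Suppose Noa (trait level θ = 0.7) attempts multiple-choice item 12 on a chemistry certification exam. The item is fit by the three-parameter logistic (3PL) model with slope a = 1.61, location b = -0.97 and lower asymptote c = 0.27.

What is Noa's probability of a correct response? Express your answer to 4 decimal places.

P(θ) = c + (1 − c) · 1 / (1 + exp(−a(θ − b)))
Exponent: 1.61 × (0.7 − (-0.97)) = 2.6887
1/(1 + e^{-2.6887}) = 0.9364
P = 0.27 + 0.73 × 0.9364 = 0.9535

0.9535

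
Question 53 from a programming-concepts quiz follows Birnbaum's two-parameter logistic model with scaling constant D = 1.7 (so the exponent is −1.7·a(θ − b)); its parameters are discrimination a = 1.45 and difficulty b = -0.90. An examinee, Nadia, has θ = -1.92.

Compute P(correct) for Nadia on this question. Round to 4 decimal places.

P(θ) = 1 / (1 + exp(−D·a(θ − b)))
Exponent: 1.7 × 1.45 × (-1.92 − (-0.90)) = -2.5143
1/(1 + e^{2.5143}) = 0.0749
P = 0.0749

0.0749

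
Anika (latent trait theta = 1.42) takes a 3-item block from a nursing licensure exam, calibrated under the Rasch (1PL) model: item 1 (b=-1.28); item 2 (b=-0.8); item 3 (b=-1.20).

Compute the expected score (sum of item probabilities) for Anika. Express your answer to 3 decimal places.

2.771

P(theta) = 1 / (1 + exp(−(theta − b)))
P_1 = 1/(1+e^{-2.7000}) = 0.9370
P_2 = 1/(1+e^{-2.2200}) = 0.9020
P_3 = 1/(1+e^{-2.6200}) = 0.9321
E[score] = 0.9370 + 0.9020 + 0.9321 = 2.7712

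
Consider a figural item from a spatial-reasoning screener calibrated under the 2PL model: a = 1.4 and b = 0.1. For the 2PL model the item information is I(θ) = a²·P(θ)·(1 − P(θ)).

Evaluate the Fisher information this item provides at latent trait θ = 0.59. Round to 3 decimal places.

0.437

P = 1/(1+e^{-0.6860}) = 0.6651
P(1−P) = 0.6651 × 0.3349 = 0.2227
I = a² × P(1−P) = 1.4² × 0.2227 = 0.43659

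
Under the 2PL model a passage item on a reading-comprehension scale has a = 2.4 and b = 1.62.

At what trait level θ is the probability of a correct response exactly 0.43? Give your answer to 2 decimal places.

P(θ) = 1 / (1 + exp(−a(θ − b)))
logit = ln(0.4300/0.5700) = -0.2819
θ = b + logit/(a) = 1.62 + (-0.2819)/2.4000 = 1.5026

1.50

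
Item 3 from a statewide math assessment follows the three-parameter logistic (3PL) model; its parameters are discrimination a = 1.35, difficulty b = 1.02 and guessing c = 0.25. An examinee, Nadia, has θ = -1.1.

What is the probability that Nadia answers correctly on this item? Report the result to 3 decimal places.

P(θ) = c + (1 − c) · 1 / (1 + exp(−a(θ − b)))
Exponent: 1.35 × (-1.1 − 1.02) = -2.8620
1/(1 + e^{2.8620}) = 0.0541
P = 0.25 + 0.75 × 0.0541 = 0.2905

0.291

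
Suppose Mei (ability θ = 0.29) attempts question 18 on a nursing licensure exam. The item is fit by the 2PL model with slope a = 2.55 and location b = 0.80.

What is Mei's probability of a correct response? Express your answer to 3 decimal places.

0.214

P(θ) = 1 / (1 + exp(−a(θ − b)))
Exponent: 2.55 × (0.29 − 0.80) = -1.3005
1/(1 + e^{1.3005}) = 0.2141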